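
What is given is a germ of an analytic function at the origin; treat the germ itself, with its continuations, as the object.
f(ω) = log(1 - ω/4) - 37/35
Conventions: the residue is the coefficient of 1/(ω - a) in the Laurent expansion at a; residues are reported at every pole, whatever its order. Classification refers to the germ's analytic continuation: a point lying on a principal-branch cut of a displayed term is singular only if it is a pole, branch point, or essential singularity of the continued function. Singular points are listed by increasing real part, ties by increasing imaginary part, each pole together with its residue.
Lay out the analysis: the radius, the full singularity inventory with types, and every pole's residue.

Radius of convergence at 0: 4.
At 4: a logarithmic branch point.

Branch term (1)*log(1 - ω/(4)): its argument vanishes at ω = 4, a logarithmic branch point, modulus 4.
The radius of convergence is the smallest modulus among the singular points: 4.


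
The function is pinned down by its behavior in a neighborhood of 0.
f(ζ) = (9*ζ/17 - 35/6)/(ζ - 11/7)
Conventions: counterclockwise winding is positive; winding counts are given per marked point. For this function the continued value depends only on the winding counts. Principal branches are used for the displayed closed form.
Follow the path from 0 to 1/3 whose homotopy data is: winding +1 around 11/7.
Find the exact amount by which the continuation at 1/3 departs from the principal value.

Continued minus principal equals 0.

The function is rational, hence single-valued: continuing it around any pole returns the same value, so the difference is 0.


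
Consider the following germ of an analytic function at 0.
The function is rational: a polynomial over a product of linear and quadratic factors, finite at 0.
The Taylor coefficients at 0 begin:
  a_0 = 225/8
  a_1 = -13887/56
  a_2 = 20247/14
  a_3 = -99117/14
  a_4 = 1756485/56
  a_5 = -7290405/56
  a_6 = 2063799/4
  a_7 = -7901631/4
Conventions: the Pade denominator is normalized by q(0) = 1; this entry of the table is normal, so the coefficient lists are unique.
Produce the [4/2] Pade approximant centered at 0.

The Pade approximant has numerator coefficients [225/8, -13235058243/249435914, 184468677369/2494359140, -553406032107/4988718280, 553406032107/4988718280]; denominator coefficients [1, 617404371/89084255, 219438249/17816851].

Taylor coefficients needed (read off): a_0 = 225/8, a_1 = -13887/56, a_2 = 20247/14, a_3 = -99117/14, a_4 = 1756485/56, a_5 = -7290405/56, a_6 = 2063799/4.
Write the denominator as Q(ν) = 1 + q1*ν + q2*ν^2. Requiring Q*f - P = O(ν^7) with deg P <= 4 kills the coefficients of ν^5..ν^6 in Q*f:
  ν^5: a_5 + q1*a_4 + q2*a_3 = 0, i.e. -7290405/56 + (1756485/56)*q1 + (-99117/14)*q2 = 0.
  ν^6: a_6 + q1*a_5 + q2*a_4 = 0, i.e. 2063799/4 + (-7290405/56)*q1 + (1756485/56)*q2 = 0.
Solving this linear system: q1 = 617404371/89084255, q2 = 219438249/17816851.
The numerator is Q*f truncated at degree 4: P0 = a_0 = 225/8; P1 = a_1 + q1*a_0 = -13235058243/249435914; P2 = a_2 + q1*a_1 + q2*a_0 = 184468677369/2494359140; P3 = a_3 + q1*a_2 + q2*a_1 = -553406032107/4988718280; P4 = a_4 + q1*a_3 + q2*a_2 = 553406032107/4988718280.


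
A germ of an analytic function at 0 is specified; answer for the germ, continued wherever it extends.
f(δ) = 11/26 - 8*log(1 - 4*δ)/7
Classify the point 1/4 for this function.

The term (-8/7)*log(1 - δ/(1/4)) has argument 1 - 1/4/(1/4) = 0 at 1/4: a logarithmic (infinitely-sheeted) branch point; the remaining terms are analytic or single-valued there.

The point is a logarithmic branch point.


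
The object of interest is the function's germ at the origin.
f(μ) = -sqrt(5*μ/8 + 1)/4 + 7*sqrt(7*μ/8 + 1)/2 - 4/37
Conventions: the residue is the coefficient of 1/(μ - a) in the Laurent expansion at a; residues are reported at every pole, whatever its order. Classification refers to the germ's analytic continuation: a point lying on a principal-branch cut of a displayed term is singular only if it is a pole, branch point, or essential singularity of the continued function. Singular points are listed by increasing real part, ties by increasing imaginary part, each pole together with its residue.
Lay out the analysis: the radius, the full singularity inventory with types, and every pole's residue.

Branch term (-1/4)*sqrt(1 - μ/(-8/5)): its argument vanishes at μ = -8/5, a square-root branch point, modulus 8/5.
Branch term (7/2)*sqrt(1 - μ/(-8/7)): its argument vanishes at μ = -8/7, a square-root branch point, modulus 8/7.
The radius of convergence is the smallest modulus among the singular points: 8/7.
List the singular points by increasing real part (a conjugate pair: the negative imaginary part first).

Radius of convergence at 0: 8/7.
At -8/5: an algebraic (square-root) branch point.
At -8/7: an algebraic (square-root) branch point.


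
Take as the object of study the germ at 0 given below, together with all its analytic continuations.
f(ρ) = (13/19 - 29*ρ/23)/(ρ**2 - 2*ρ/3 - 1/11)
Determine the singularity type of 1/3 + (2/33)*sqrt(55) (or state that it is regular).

The point is a pole of order 1.

The denominator factor ρ**2 - 2*ρ/3 - 1/11 vanishes at 1/3 + (2/33)*sqrt(55) and appears to the power 1; the numerator there equals 346/1311 - (58/759)*sqrt(55), nonzero, and no other factor vanishes.
Hence a pole whose order is the multiplicity, 1.


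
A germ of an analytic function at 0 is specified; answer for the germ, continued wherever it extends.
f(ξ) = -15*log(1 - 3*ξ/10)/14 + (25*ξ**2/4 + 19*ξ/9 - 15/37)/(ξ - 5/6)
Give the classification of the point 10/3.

The term (-15/14)*log(1 - ξ/(10/3)) has argument 1 - 10/3/(10/3) = 0 at 10/3: a logarithmic (infinitely-sheeted) branch point; the remaining terms are analytic or single-valued there.

The point is a logarithmic branch point.


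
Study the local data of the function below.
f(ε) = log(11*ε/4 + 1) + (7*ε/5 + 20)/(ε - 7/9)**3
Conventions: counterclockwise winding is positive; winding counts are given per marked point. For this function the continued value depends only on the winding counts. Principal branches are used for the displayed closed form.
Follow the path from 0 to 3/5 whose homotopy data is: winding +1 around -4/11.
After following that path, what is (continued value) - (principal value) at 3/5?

The rational part is single-valued and drops out of the difference; each branch term changes only by its own monodromy.
(1)*log(1 - ε/(-4/11)): each positive loop around -4/11 adds 2*pi*i to the log, so winding +1 contributes (1)*(1)*2*pi*i = (2)*pi*i.
Summing the contributions at ε = 3/5 gives (2)*pi*i.

Continued minus principal equals (2)*pi*i.


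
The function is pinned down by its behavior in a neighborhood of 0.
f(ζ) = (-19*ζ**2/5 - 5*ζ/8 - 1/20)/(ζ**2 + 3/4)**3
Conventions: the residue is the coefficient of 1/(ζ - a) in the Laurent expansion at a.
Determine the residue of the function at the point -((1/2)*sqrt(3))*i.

The residue is -((2/9)*sqrt(3))*i.

The factor ζ**2 + 3/4 splits as (ζ - a)(ζ - a') with a = -((1/2)*sqrt(3))*i, a' = ((1/2)*sqrt(3))*i. At the order-3 pole a set g(ζ) = (ζ - a)^3*f(ζ) = [-19*ζ**2/5 - 5*ζ/8 - 1/20] / (ζ - a')^3.
Order-3 pole: residue = g''(a)/2; g''(-((1/2)*sqrt(3))*i) = -((4/9)*sqrt(3))*i, so the residue is -((2/9)*sqrt(3))*i.


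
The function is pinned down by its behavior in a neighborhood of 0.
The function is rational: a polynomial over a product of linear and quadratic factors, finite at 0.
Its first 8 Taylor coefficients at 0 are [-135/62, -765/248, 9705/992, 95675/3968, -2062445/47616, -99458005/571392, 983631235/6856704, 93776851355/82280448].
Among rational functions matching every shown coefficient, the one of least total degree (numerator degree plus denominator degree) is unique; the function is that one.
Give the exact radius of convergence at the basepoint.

The radius of convergence is (1/6)*sqrt(6).

No rational of total degree below 3 reproduces all 8 coefficients; solving the [0/3] Pade equations on them gives f(z) = 15/(31*(z - 4/3)*(z**2 - z/9 + 1/6)), whose expansion matches every shown term.
Denominator factor (z - 4/3): pole of order 1 at 4/3, modulus 4/3.
Denominator factor (z**2 - z/9 + 1/6): discriminant -53/81, complex-conjugate roots (1/18) + ((1/18)*sqrt(53))*i and (1/18) - ((1/18)*sqrt(53))*i; poles of order 1, moduli (1/6)*sqrt(6) and (1/6)*sqrt(6).
The radius of convergence is the smallest modulus among the singular points: (1/6)*sqrt(6).


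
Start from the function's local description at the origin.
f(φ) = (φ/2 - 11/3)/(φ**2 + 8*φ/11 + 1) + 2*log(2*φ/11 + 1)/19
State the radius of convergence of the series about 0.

The radius of convergence is 1.

Denominator factor (φ**2 + 8*φ/11 + 1): discriminant -420/121, complex-conjugate roots (-4/11) + ((1/11)*sqrt(105))*i and (-4/11) - ((1/11)*sqrt(105))*i; poles of order 1, moduli 1 and 1.
Branch term (2/19)*log(1 - φ/(-11/2)): its argument vanishes at φ = -11/2, a logarithmic branch point, modulus 11/2.
The radius of convergence is the smallest modulus among the singular points: 1.


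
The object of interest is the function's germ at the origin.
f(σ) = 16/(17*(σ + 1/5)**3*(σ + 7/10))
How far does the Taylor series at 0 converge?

The radius of convergence is 1/5.

Denominator factor (σ + 7/10): pole of order 1 at -7/10, modulus 7/10.
Denominator factor (σ + 1/5)^3: pole of order 3 at -1/5, modulus 1/5.
The radius of convergence is the smallest modulus among the singular points: 1/5.


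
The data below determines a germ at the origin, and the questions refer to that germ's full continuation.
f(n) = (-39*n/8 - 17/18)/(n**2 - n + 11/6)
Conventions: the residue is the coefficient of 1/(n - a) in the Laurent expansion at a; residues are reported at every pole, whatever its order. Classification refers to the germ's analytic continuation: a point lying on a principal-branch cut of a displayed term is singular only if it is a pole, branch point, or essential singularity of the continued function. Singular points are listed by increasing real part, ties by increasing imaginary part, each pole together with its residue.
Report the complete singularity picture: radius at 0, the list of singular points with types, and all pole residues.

Denominator factor (n**2 - n + 11/6): discriminant -19/3, complex-conjugate roots (1/2) + ((1/6)*sqrt(57))*i and (1/2) - ((1/6)*sqrt(57))*i; poles of order 1, moduli (1/6)*sqrt(66) and (1/6)*sqrt(66).
The radius of convergence is the smallest modulus among the singular points: (1/6)*sqrt(66).
The factor n**2 - n + 11/6 splits as (n - a)(n - a') with a = (1/2) - ((1/6)*sqrt(57))*i, a' = (1/2) + ((1/6)*sqrt(57))*i. At the order-1 pole a set g(n) = (n - a)*f(n) = [-39*n/8 - 17/18] / (n - a').
Simple pole: residue = g(a) at a = (1/2) - ((1/6)*sqrt(57))*i, which is (-39/16) - ((487/2736)*sqrt(57))*i.
The factor n**2 - n + 11/6 splits as (n - a)(n - a') with a = (1/2) + ((1/6)*sqrt(57))*i, a' = (1/2) - ((1/6)*sqrt(57))*i. At the order-1 pole a set g(n) = (n - a)*f(n) = [-39*n/8 - 17/18] / (n - a').
Simple pole: residue = g(a) at a = (1/2) + ((1/6)*sqrt(57))*i, which is (-39/16) + ((487/2736)*sqrt(57))*i.
List the singular points by increasing real part (a conjugate pair: the negative imaginary part first).

Radius of convergence at 0: (1/6)*sqrt(66).
At (1/2) - ((1/6)*sqrt(57))*i: a pole of order 1; residue (-39/16) - ((487/2736)*sqrt(57))*i.
At (1/2) + ((1/6)*sqrt(57))*i: a pole of order 1; residue (-39/16) + ((487/2736)*sqrt(57))*i.


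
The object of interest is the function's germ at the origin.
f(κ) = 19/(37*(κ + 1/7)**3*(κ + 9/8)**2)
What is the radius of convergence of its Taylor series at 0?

Denominator factor (κ + 1/7)^3: pole of order 3 at -1/7, modulus 1/7.
Denominator factor (κ + 9/8)^2: pole of order 2 at -9/8, modulus 9/8.
The radius of convergence is the smallest modulus among the singular points: 1/7.

The radius of convergence is 1/7.


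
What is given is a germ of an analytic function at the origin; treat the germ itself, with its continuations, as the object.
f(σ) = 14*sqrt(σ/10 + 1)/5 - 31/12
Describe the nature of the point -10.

The term (14/5)*sqrt(1 - σ/(-10)) has argument 1 - -10/(-10) = 0 at -10: a square-root (algebraic, two-sheeted) branch point; the remaining terms are analytic or single-valued there.

The point is an algebraic (square-root) branch point.


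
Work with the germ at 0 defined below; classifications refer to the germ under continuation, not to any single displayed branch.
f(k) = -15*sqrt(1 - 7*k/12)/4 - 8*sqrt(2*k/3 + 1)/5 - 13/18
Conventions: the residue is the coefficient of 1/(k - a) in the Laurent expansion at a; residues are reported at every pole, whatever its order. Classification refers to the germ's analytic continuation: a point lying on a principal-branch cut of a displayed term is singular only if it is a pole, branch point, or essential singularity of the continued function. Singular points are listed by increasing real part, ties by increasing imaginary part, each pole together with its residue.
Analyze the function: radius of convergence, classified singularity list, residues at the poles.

Branch term (-15/4)*sqrt(1 - k/(12/7)): its argument vanishes at k = 12/7, a square-root branch point, modulus 12/7.
Branch term (-8/5)*sqrt(1 - k/(-3/2)): its argument vanishes at k = -3/2, a square-root branch point, modulus 3/2.
The radius of convergence is the smallest modulus among the singular points: 3/2.
List the singular points by increasing real part (a conjugate pair: the negative imaginary part first).

Radius of convergence at 0: 3/2.
At -3/2: an algebraic (square-root) branch point.
At 12/7: an algebraic (square-root) branch point.


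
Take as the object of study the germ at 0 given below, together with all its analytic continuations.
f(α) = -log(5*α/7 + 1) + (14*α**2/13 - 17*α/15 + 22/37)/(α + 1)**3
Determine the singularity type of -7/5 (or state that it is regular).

The term (-1)*log(1 - α/(-7/5)) has argument 1 - -7/5/(-7/5) = 0 at -7/5: a logarithmic (infinitely-sheeted) branch point; the remaining terms are analytic or single-valued there.

The point is a logarithmic branch point.


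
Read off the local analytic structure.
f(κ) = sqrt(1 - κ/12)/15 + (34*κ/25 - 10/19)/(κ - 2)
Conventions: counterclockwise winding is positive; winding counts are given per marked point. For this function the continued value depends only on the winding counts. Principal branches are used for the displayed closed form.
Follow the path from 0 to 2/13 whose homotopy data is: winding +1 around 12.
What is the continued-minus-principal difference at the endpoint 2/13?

The rational part is single-valued and drops out of the difference; each branch term changes only by its own monodromy.
(1/15)*sqrt(1 - κ/(12)): winding +1 is odd, the square root flips sign, contributing -2*(1/15)*sqrt(1 - (2/13)/(12)) = -2*(1/15)*sqrt(77/78) = -(1/585)*sqrt(6006).
Summing the contributions at κ = 2/13 gives -(1/585)*sqrt(6006).

Continued minus principal equals -(1/585)*sqrt(6006).


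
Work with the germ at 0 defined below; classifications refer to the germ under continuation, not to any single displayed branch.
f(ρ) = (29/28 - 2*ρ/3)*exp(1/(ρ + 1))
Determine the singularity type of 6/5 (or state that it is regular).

There is no denominator, hence no pole anywhere.
The essential point of exp(1/(ρ - (-1))) is -1, not 6/5.
So the germ continues analytically to 6/5.

The point is a regular point.


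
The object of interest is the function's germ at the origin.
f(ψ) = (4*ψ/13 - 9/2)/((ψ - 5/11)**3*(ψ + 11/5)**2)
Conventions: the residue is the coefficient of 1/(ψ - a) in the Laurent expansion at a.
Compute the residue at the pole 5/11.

At the order-3 pole 5/11 set g(ψ) = (ψ - (5/11))^3*f(ψ) = (4*ψ/13 - 9/2)/(ψ + 11/5)**2.
Order-3 pole: residue = g''(a)/2; g''(5/11) = -3500696375/5906834128, so the residue is -3500696375/11813668256.

The residue is -3500696375/11813668256.


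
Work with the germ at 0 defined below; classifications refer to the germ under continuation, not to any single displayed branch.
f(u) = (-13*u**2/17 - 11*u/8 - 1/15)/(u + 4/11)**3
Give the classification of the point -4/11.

The point is a pole of order 3.

The denominator factor u + 4/11 vanishes at -4/11 and appears to the power 3; the numerator there equals 20501/61710, nonzero, and no other factor vanishes.
Hence a pole whose order is the multiplicity, 3.


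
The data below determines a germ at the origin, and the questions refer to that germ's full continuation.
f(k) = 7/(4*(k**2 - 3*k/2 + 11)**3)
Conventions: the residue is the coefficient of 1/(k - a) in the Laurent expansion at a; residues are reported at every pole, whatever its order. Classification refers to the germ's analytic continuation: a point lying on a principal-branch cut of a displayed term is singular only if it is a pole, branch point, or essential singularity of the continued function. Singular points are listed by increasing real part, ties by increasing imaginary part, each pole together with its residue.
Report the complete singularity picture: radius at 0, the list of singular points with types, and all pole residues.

Radius of convergence at 0: sqrt(11).
At (3/4) - ((1/4)*sqrt(167))*i: a pole of order 3; residue ((336/4657463)*sqrt(167))*i.
At (3/4) + ((1/4)*sqrt(167))*i: a pole of order 3; residue -((336/4657463)*sqrt(167))*i.

Denominator factor (k**2 - 3*k/2 + 11)^3: discriminant -167/4, complex-conjugate roots (3/4) + ((1/4)*sqrt(167))*i and (3/4) - ((1/4)*sqrt(167))*i; poles of order 3, moduli sqrt(11) and sqrt(11).
The radius of convergence is the smallest modulus among the singular points: sqrt(11).
The factor k**2 - 3*k/2 + 11 splits as (k - a)(k - a') with a = (3/4) - ((1/4)*sqrt(167))*i, a' = (3/4) + ((1/4)*sqrt(167))*i. At the order-3 pole a set g(k) = (k - a)^3*f(k) = [7/4] / (k - a')^3.
Order-3 pole: residue = g''(a)/2; g''((3/4) - ((1/4)*sqrt(167))*i) = ((672/4657463)*sqrt(167))*i, so the residue is ((336/4657463)*sqrt(167))*i.
The factor k**2 - 3*k/2 + 11 splits as (k - a)(k - a') with a = (3/4) + ((1/4)*sqrt(167))*i, a' = (3/4) - ((1/4)*sqrt(167))*i. At the order-3 pole a set g(k) = (k - a)^3*f(k) = [7/4] / (k - a')^3.
Order-3 pole: residue = g''(a)/2; g''((3/4) + ((1/4)*sqrt(167))*i) = -((672/4657463)*sqrt(167))*i, so the residue is -((336/4657463)*sqrt(167))*i.
List the singular points by increasing real part (a conjugate pair: the negative imaginary part first).


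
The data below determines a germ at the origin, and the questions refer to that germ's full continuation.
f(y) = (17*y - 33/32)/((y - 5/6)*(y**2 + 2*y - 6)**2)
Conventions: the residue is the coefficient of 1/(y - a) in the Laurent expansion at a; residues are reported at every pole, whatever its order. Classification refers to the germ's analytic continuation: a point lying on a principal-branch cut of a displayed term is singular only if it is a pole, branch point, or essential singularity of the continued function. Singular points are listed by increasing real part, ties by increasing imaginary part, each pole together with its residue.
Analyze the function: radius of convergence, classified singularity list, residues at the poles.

Denominator factor (y**2 + 2*y - 6)^2: discriminant 28, real irrational roots -1 + sqrt(7) and -1 - sqrt(7); poles of order 2, moduli -1 + sqrt(7) and 1 + sqrt(7).
Denominator factor (y - 5/6): pole of order 1 at 5/6, modulus 5/6.
The radius of convergence is the smallest modulus among the singular points: 5/6.
The factor y**2 + 2*y - 6 splits as (y - a)(y - a') with a = -1 - sqrt(7), a' = -1 + sqrt(7). At the order-2 pole a set g(y) = (y - a)^2*f(y) = [(17*y - 33/32)/(y - 5/6)] / (y - a')^2.
Order-2 pole: residue = g'(a); g'(-1 - sqrt(7)) = -34047/68644 + (13475877/53816896)*sqrt(7), so the residue is -34047/68644 + (13475877/53816896)*sqrt(7).
At the order-1 pole 5/6 set g(y) = (y - (5/6))*f(y) = (17*y - 33/32)/(y**2 + 2*y - 6)**2.
Simple pole: residue = g(a) at a = 5/6, which is 34047/34322.
The factor y**2 + 2*y - 6 splits as (y - a)(y - a') with a = -1 + sqrt(7), a' = -1 - sqrt(7). At the order-2 pole a set g(y) = (y - a)^2*f(y) = [(17*y - 33/32)/(y - 5/6)] / (y - a')^2.
Order-2 pole: residue = g'(a); g'(-1 + sqrt(7)) = -34047/68644 - (13475877/53816896)*sqrt(7), so the residue is -34047/68644 - (13475877/53816896)*sqrt(7).
List the singular points by increasing real part (a conjugate pair: the negative imaginary part first).

Radius of convergence at 0: 5/6.
At -1 - sqrt(7): a pole of order 2; residue -34047/68644 + (13475877/53816896)*sqrt(7).
At 5/6: a pole of order 1; residue 34047/34322.
At -1 + sqrt(7): a pole of order 2; residue -34047/68644 - (13475877/53816896)*sqrt(7).


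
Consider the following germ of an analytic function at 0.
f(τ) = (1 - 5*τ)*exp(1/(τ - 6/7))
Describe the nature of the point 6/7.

The exponent 1/(τ - (6/7)) has a pole at 6/7, so exp(1/(τ - (6/7))) takes every nonzero value near it: an essential singularity (not a pole of any order).

The point is an essential singularity.


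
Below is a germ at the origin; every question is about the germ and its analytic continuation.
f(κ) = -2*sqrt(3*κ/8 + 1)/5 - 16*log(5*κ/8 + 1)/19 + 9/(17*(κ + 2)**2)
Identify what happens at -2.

The point is a pole of order 2.

The denominator factor κ + 2 vanishes at -2 and appears to the power 2; the numerator there equals 9/17, nonzero, and no other factor vanishes.
The branch terms are analytic at this point.
Hence a pole whose order is the multiplicity, 2.


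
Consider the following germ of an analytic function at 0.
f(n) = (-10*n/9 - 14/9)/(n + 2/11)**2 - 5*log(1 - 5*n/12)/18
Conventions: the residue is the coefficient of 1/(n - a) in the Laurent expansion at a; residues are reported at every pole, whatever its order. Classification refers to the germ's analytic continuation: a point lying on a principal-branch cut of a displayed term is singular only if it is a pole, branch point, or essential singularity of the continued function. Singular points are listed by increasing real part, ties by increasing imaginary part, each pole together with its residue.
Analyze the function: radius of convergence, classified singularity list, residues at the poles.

Radius of convergence at 0: 2/11.
At -2/11: a pole of order 2; residue -10/9.
At 12/5: a logarithmic branch point.

Denominator factor (n + 2/11)^2: pole of order 2 at -2/11, modulus 2/11.
Branch term (-5/18)*log(1 - n/(12/5)): its argument vanishes at n = 12/5, a logarithmic branch point, modulus 12/5.
The radius of convergence is the smallest modulus among the singular points: 2/11.
The branch term is analytic at -2/11 and contributes nothing to the residue; only the rational part matters.
At the order-2 pole -2/11 set g(n) = (n - (-2/11))^2*(rational part) = -10*n/9 - 14/9.
Order-2 pole: residue = g'(a); g'(-2/11) = -10/9, so the residue is -10/9.
List the singular points by increasing real part (a conjugate pair: the negative imaginary part first).


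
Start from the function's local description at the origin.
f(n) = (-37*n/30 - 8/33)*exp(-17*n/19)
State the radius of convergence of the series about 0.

The factor exp(-17*n/19) is entire and contributes no finite singular point.
The polynomial part has no poles.
No finite singular points: the Taylor series at 0 converges everywhere.

The radius of convergence is infinite.


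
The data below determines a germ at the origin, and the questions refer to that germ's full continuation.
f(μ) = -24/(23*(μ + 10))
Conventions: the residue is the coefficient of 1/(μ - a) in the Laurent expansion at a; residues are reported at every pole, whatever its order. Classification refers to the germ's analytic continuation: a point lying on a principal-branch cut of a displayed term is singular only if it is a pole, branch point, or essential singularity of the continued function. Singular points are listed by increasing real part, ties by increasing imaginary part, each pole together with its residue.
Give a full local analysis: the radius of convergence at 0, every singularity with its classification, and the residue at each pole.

Denominator factor (μ + 10): pole of order 1 at -10, modulus 10.
The radius of convergence is the smallest modulus among the singular points: 10.
At the order-1 pole -10 set g(μ) = (μ - (-10))*f(μ) = -24/23.
Simple pole: residue = g(a) at a = -10, which is -24/23.

Radius of convergence at 0: 10.
At -10: a pole of order 1; residue -24/23.


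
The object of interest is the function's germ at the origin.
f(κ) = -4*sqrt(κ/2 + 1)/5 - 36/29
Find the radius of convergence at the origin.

The radius of convergence is 2.

Branch term (-4/5)*sqrt(1 - κ/(-2)): its argument vanishes at κ = -2, a square-root branch point, modulus 2.
The radius of convergence is the smallest modulus among the singular points: 2.


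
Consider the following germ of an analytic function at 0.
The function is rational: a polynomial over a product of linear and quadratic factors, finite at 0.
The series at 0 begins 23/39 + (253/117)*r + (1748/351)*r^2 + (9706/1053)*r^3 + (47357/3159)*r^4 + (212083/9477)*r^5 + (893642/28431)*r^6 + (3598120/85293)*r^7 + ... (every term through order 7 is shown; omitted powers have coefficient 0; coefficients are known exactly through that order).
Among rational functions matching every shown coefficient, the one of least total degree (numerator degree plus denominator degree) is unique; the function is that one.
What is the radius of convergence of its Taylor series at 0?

No rational of total degree below 4 reproduces all 8 coefficients; solving the [0/4] Pade equations on them gives f(r) = 23/(26*(r - 3/2)*(r - 1)**3), whose expansion matches every shown term.
Denominator factor (r - 1)^3: pole of order 3 at 1, modulus 1.
Denominator factor (r - 3/2): pole of order 1 at 3/2, modulus 3/2.
The radius of convergence is the smallest modulus among the singular points: 1.

The radius of convergence is 1.


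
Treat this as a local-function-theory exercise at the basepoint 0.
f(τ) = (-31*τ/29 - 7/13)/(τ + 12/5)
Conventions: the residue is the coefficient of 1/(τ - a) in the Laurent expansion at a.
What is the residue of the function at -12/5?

The residue is 3821/1885.

At the order-1 pole -12/5 set g(τ) = (τ - (-12/5))*f(τ) = -31*τ/29 - 7/13.
Simple pole: residue = g(a) at a = -12/5, which is 3821/1885.


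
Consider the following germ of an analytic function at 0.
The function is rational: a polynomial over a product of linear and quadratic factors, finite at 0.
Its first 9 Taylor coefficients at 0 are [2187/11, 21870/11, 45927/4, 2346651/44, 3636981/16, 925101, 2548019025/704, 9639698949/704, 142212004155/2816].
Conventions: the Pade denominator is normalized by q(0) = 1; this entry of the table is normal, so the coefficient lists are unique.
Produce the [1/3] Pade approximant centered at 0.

The Pade approximant has numerator coefficients [2187/11, 675783/1661]; denominator coefficients [1, -1201/151, 13159/604, -8091/302].

Taylor coefficients needed (read off): a_0 = 2187/11, a_1 = 21870/11, a_2 = 45927/4, a_3 = 2346651/44, a_4 = 3636981/16.
Write the denominator as Q(h) = 1 + q1*h + q2*h^2 + q3*h^3. Requiring Q*f - P = O(h^5) with deg P <= 1 kills the coefficients of h^2..h^4 in Q*f:
  h^2: a_2 + q1*a_1 + q2*a_0 = 0, i.e. 45927/4 + (21870/11)*q1 + (2187/11)*q2 = 0.
  h^3: a_3 + q1*a_2 + q2*a_1 + q3*a_0 = 0, i.e. 2346651/44 + (45927/4)*q1 + (21870/11)*q2 + (2187/11)*q3 = 0.
  h^4: a_4 + q1*a_3 + q2*a_2 + q3*a_1 = 0, i.e. 3636981/16 + (2346651/44)*q1 + (45927/4)*q2 + (21870/11)*q3 = 0.
Solving this linear system: q1 = -1201/151, q2 = 13159/604, q3 = -8091/302.
The numerator is Q*f truncated at degree 1: P0 = a_0 = 2187/11; P1 = a_1 + q1*a_0 = 675783/1661.


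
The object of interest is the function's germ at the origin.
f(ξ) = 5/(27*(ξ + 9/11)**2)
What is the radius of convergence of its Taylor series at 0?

The radius of convergence is 9/11.

Denominator factor (ξ + 9/11)^2: pole of order 2 at -9/11, modulus 9/11.
The radius of convergence is the smallest modulus among the singular points: 9/11.


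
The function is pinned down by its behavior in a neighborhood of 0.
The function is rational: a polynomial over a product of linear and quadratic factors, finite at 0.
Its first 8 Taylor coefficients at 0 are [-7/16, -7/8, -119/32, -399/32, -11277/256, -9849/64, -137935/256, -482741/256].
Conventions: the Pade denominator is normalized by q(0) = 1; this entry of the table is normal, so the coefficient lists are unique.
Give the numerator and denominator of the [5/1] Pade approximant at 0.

The Pade approximant has numerator coefficients [-7/16, 8449/12864, -2107/3216, 14189/25728, -6769/17152, 23457/68608]; denominator coefficients [1, -2815/804].

Taylor coefficients needed (read off): a_0 = -7/16, a_1 = -7/8, a_2 = -119/32, a_3 = -399/32, a_4 = -11277/256, a_5 = -9849/64, a_6 = -137935/256.
Write the denominator as Q(γ) = 1 + q1*γ. Requiring Q*f - P = O(γ^7) with deg P <= 5 kills the coefficients of γ^6..γ^6 in Q*f:
  γ^6: a_6 + q1*a_5 = 0, i.e. -137935/256 + (-9849/64)*q1 = 0.
Solving this linear system: q1 = -2815/804.
The numerator is Q*f truncated at degree 5: P0 = a_0 = -7/16; P1 = a_1 + q1*a_0 = 8449/12864; P2 = a_2 + q1*a_1 = -2107/3216; P3 = a_3 + q1*a_2 = 14189/25728; P4 = a_4 + q1*a_3 = -6769/17152; P5 = a_5 + q1*a_4 = 23457/68608.


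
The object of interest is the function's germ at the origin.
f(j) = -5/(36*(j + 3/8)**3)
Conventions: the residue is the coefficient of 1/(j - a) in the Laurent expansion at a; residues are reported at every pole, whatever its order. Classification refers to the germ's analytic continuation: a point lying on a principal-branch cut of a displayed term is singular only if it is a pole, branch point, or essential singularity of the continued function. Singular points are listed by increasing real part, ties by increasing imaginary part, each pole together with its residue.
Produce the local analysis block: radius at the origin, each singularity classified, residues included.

Denominator factor (j + 3/8)^3: pole of order 3 at -3/8, modulus 3/8.
The radius of convergence is the smallest modulus among the singular points: 3/8.
At the order-3 pole -3/8 set g(j) = (j - (-3/8))^3*f(j) = -5/36.
Order-3 pole: residue = g''(a)/2; g''(-3/8) = 0, so the residue is 0.

Radius of convergence at 0: 3/8.
At -3/8: a pole of order 3; residue 0.


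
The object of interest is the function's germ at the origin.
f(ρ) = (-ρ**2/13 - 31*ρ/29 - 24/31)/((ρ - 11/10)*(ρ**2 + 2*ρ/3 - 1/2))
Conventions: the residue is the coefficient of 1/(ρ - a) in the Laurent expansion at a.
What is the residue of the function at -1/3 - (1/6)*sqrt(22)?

The factor ρ**2 + 2*ρ/3 - 1/2 splits as (ρ - a)(ρ - a') with a = -1/3 - (1/6)*sqrt(22), a' = -1/3 + (1/6)*sqrt(22). At the order-1 pole a set g(ρ) = (ρ - a)*f(ρ) = [(-ρ**2/13 - 31*ρ/29 - 24/31)/(ρ - 11/10)] / (ρ - a').
Simple pole: residue = g(a) at a = -1/3 - (1/6)*sqrt(22), which is 3387080/5060471 - (13679015/111330362)*sqrt(22).

The residue is 3387080/5060471 - (13679015/111330362)*sqrt(22).


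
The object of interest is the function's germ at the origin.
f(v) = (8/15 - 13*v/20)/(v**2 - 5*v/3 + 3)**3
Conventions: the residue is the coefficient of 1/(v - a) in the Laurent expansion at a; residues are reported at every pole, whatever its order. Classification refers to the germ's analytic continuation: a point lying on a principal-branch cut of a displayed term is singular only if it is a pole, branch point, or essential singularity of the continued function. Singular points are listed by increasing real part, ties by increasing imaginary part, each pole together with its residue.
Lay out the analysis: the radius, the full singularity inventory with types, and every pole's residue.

Denominator factor (v**2 - 5*v/3 + 3)^3: discriminant -83/9, complex-conjugate roots (5/6) + ((1/6)*sqrt(83))*i and (5/6) - ((1/6)*sqrt(83))*i; poles of order 3, moduli sqrt(3) and sqrt(3).
The radius of convergence is the smallest modulus among the singular points: sqrt(3).
The factor v**2 - 5*v/3 + 3 splits as (v - a)(v - a') with a = (5/6) - ((1/6)*sqrt(83))*i, a' = (5/6) + ((1/6)*sqrt(83))*i. At the order-3 pole a set g(v) = (v - a)^3*f(v) = [8/15 - 13*v/20] / (v - a')^3.
Order-3 pole: residue = g''(a)/2; g''((5/6) - ((1/6)*sqrt(83))*i) = -((243/5717870)*sqrt(83))*i, so the residue is -((243/11435740)*sqrt(83))*i.
The factor v**2 - 5*v/3 + 3 splits as (v - a)(v - a') with a = (5/6) + ((1/6)*sqrt(83))*i, a' = (5/6) - ((1/6)*sqrt(83))*i. At the order-3 pole a set g(v) = (v - a)^3*f(v) = [8/15 - 13*v/20] / (v - a')^3.
Order-3 pole: residue = g''(a)/2; g''((5/6) + ((1/6)*sqrt(83))*i) = ((243/5717870)*sqrt(83))*i, so the residue is ((243/11435740)*sqrt(83))*i.
List the singular points by increasing real part (a conjugate pair: the negative imaginary part first).

Radius of convergence at 0: sqrt(3).
At (5/6) - ((1/6)*sqrt(83))*i: a pole of order 3; residue -((243/11435740)*sqrt(83))*i.
At (5/6) + ((1/6)*sqrt(83))*i: a pole of order 3; residue ((243/11435740)*sqrt(83))*i.


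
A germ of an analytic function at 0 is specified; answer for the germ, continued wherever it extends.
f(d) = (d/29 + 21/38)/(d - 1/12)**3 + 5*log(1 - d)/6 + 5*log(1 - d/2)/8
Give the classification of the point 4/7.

The point is a regular point.

Denominator factors: d - 1/12 = 41/84 at d = 4/7 — none vanishes.
Branch term log(1 - d/(1)): argument at 4/7 is 3/7, nonzero, so 4/7 is not its branch point (a point on a principal cut is still regular for the continued germ).
Branch term log(1 - d/(2)): argument at 4/7 is 5/7, nonzero, so 4/7 is not its branch point (a point on a principal cut is still regular for the continued germ).
So the germ continues analytically to 4/7.


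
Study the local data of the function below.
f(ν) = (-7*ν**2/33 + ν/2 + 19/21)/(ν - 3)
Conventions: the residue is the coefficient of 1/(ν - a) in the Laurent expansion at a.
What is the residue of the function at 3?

The residue is 229/462.

At the order-1 pole 3 set g(ν) = (ν - (3))*f(ν) = -7*ν**2/33 + ν/2 + 19/21.
Simple pole: residue = g(a) at a = 3, which is 229/462.


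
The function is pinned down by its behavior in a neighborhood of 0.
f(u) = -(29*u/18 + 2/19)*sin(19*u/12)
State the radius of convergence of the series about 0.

The radius of convergence is infinite.

The factor -sin(19*u/12) is entire and contributes no finite singular point.
The polynomial part has no poles.
No finite singular points: the Taylor series at 0 converges everywhere.


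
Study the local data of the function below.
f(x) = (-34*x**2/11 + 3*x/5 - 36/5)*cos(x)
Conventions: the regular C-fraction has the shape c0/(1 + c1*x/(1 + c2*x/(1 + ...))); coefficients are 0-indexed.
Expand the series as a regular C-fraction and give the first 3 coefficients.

Taylor coefficients (expand at 0): a_0 = -36/5, a_1 = 3/5, a_2 = 28/55.
c0 = a_0 = -36/5. Peel one level at a time: if S = 1 + c*x/S' with S'(0) = 1, then c is the x-coefficient of S and S' = c*x/(S - 1).
S_1 = c0/f = 1 + (1/12)*x + (41/528)*x^2 + ...; c1 = 1/12.
S_2 = c1*x/(S_1 - 1) = 1 + (-41/44)*x + ...; c2 = -41/44.

The regular C-fraction coefficients are [-36/5, 1/12, -41/44].


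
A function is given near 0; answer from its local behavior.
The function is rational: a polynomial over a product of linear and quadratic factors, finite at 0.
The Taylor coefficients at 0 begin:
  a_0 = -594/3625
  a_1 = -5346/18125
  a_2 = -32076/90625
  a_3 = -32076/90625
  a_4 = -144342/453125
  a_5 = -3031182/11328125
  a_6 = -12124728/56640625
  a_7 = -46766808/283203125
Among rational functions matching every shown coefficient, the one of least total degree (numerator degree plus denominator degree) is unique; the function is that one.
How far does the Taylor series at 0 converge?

No rational of total degree below 3 reproduces all 8 coefficients; solving the [0/3] Pade equations on them gives f(j) = 22/(29*(j - 5/3)**3), whose expansion matches every shown term.
Denominator factor (j - 5/3)^3: pole of order 3 at 5/3, modulus 5/3.
The radius of convergence is the smallest modulus among the singular points: 5/3.

The radius of convergence is 5/3.


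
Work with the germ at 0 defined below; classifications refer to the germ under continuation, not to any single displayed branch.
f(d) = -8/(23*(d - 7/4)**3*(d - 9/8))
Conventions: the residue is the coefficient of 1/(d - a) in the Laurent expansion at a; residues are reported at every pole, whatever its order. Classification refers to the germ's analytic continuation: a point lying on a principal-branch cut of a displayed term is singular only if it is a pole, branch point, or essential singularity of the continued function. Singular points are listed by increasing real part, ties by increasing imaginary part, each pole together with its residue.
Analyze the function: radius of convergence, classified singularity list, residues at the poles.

Radius of convergence at 0: 9/8.
At 9/8: a pole of order 1; residue 4096/2875.
At 7/4: a pole of order 3; residue -4096/2875.

Denominator factor (d - 9/8): pole of order 1 at 9/8, modulus 9/8.
Denominator factor (d - 7/4)^3: pole of order 3 at 7/4, modulus 7/4.
The radius of convergence is the smallest modulus among the singular points: 9/8.
At the order-1 pole 9/8 set g(d) = (d - (9/8))*f(d) = -8/(23*(d - 7/4)**3).
Simple pole: residue = g(a) at a = 9/8, which is 4096/2875.
At the order-3 pole 7/4 set g(d) = (d - (7/4))^3*f(d) = -8/(23*(d - 9/8)).
Order-3 pole: residue = g''(a)/2; g''(7/4) = -8192/2875, so the residue is -4096/2875.
List the singular points by increasing real part (a conjugate pair: the negative imaginary part first).


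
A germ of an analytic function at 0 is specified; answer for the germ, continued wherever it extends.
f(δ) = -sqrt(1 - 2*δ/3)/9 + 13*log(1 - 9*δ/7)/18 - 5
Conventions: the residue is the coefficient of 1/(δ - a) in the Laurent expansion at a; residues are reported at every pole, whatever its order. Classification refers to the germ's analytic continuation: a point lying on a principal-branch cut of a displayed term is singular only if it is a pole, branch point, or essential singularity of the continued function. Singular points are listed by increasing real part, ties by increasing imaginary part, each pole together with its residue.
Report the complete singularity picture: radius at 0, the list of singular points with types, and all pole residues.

Radius of convergence at 0: 7/9.
At 7/9: a logarithmic branch point.
At 3/2: an algebraic (square-root) branch point.

Branch term (-1/9)*sqrt(1 - δ/(3/2)): its argument vanishes at δ = 3/2, a square-root branch point, modulus 3/2.
Branch term (13/18)*log(1 - δ/(7/9)): its argument vanishes at δ = 7/9, a logarithmic branch point, modulus 7/9.
The radius of convergence is the smallest modulus among the singular points: 7/9.
List the singular points by increasing real part (a conjugate pair: the negative imaginary part first).


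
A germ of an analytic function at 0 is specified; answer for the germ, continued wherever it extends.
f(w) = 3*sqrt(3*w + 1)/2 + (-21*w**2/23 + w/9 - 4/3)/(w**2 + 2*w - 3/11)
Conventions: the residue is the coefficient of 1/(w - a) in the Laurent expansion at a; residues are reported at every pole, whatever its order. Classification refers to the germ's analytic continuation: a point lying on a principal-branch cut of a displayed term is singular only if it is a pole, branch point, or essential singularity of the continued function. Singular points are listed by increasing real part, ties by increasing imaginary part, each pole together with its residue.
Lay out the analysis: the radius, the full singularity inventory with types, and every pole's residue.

Denominator factor (w**2 + 2*w - 3/11): discriminant 56/11, real irrational roots -1 + (1/11)*sqrt(154) and -1 - (1/11)*sqrt(154); poles of order 1, moduli -1 + (1/11)*sqrt(154) and 1 + (1/11)*sqrt(154).
Branch term (3/2)*sqrt(1 - w/(-1/3)): its argument vanishes at w = -1/3, a square-root branch point, modulus 1/3.
The radius of convergence is the smallest modulus among the singular points: -1 + (1/11)*sqrt(154).
The branch term is analytic at -1 - (1/11)*sqrt(154) and contributes nothing to the residue; only the rational part matters.
The factor w**2 + 2*w - 3/11 splits as (w - a)(w - a') with a = -1 - (1/11)*sqrt(154), a' = -1 + (1/11)*sqrt(154). At the order-1 pole a set g(w) = (w - a)*(rational part) = [-21*w**2/23 + w/9 - 4/3] / (w - a').
Simple pole: residue = g(a) at a = -1 - (1/11)*sqrt(154), which is 401/414 + (4007/31878)*sqrt(154).
The branch term is analytic at -1 + (1/11)*sqrt(154) and contributes nothing to the residue; only the rational part matters.
The factor w**2 + 2*w - 3/11 splits as (w - a)(w - a') with a = -1 + (1/11)*sqrt(154), a' = -1 - (1/11)*sqrt(154). At the order-1 pole a set g(w) = (w - a)*(rational part) = [-21*w**2/23 + w/9 - 4/3] / (w - a').
Simple pole: residue = g(a) at a = -1 + (1/11)*sqrt(154), which is 401/414 - (4007/31878)*sqrt(154).
List the singular points by increasing real part (a conjugate pair: the negative imaginary part first).

Radius of convergence at 0: -1 + (1/11)*sqrt(154).
At -1 - (1/11)*sqrt(154): a pole of order 1; residue 401/414 + (4007/31878)*sqrt(154).
At -1/3: an algebraic (square-root) branch point.
At -1 + (1/11)*sqrt(154): a pole of order 1; residue 401/414 - (4007/31878)*sqrt(154).
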